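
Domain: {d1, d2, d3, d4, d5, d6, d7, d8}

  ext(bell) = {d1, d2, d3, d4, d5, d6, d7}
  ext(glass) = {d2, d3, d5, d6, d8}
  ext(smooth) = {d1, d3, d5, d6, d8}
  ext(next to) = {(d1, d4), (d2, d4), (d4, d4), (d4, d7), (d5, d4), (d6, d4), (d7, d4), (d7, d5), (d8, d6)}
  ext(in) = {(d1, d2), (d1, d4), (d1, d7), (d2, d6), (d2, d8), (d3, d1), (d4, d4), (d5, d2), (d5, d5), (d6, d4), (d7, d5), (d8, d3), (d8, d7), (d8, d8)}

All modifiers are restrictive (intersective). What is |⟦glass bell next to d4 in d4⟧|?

1

⟦next to d4⟧ = {x : ⟨x, d4⟩ ∈ ⟦next to⟧} = {d1, d2, d4, d5, d6, d7}
⟦in d4⟧ = {x : ⟨x, d4⟩ ∈ ⟦in⟧} = {d1, d4, d6}
⟦bell⟧ = {d1, d2, d3, d4, d5, d6, d7}
… ∩ ⟦next to d4⟧ = {d1, d2, d3, d4, d5, d6, d7} ∩ {d1, d2, d4, d5, d6, d7} = {d1, d2, d4, d5, d6, d7}
… ∩ ⟦in d4⟧ = {d1, d2, d4, d5, d6, d7} ∩ {d1, d4, d6} = {d1, d4, d6}
… ∩ ⟦glass⟧ = {d1, d4, d6} ∩ {d2, d3, d5, d6, d8} = {d6}
⟦glass bell next to d4 in d4⟧ = {d6}, so the cardinality is 1.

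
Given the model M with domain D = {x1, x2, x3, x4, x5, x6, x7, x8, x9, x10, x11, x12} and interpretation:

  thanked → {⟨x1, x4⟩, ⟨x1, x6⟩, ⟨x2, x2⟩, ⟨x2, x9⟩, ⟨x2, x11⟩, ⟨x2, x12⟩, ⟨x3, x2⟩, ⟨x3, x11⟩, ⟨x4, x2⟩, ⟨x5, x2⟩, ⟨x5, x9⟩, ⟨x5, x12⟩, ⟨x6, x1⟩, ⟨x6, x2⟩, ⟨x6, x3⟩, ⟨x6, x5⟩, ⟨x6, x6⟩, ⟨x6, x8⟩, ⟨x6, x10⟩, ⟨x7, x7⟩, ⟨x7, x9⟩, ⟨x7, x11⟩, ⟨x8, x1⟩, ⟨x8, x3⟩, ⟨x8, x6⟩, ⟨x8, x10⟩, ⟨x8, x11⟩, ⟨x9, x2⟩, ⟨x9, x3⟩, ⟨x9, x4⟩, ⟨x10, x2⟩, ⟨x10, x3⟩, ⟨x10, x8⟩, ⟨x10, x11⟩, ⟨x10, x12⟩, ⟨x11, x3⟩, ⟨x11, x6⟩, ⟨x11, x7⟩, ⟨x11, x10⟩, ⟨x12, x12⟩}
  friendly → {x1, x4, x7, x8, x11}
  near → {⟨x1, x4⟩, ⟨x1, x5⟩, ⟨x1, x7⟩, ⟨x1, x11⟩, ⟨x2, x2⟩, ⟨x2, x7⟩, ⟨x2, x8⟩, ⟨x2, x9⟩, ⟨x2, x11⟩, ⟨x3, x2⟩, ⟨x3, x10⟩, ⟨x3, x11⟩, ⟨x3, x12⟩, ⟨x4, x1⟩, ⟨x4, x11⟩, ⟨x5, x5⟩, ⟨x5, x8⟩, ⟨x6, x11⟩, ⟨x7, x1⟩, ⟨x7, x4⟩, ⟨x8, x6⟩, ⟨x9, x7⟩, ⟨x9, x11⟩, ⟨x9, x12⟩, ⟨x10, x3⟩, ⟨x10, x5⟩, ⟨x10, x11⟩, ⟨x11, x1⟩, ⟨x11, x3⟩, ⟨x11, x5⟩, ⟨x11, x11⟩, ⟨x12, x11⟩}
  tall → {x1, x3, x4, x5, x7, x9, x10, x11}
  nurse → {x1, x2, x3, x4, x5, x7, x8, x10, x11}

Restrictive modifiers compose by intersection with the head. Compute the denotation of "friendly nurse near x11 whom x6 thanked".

⟦near x11⟧ = {x : ⟨x, x11⟩ ∈ ⟦near⟧} = {x1, x2, x3, x4, x6, x9, x10, x11, x12}
⟦whom x6 thanked⟧ = {x : ⟨x6, x⟩ ∈ ⟦thanked⟧} = {x1, x2, x3, x5, x6, x8, x10}
⟦nurse⟧ = {x1, x2, x3, x4, x5, x7, x8, x10, x11}
… ∩ ⟦near x11⟧ = {x1, x2, x3, x4, x5, x7, x8, x10, x11} ∩ {x1, x2, x3, x4, x6, x9, x10, x11, x12} = {x1, x2, x3, x4, x10, x11}
… ∩ ⟦whom x6 thanked⟧ = {x1, x2, x3, x4, x10, x11} ∩ {x1, x2, x3, x5, x6, x8, x10} = {x1, x2, x3, x10}
… ∩ ⟦friendly⟧ = {x1, x2, x3, x10} ∩ {x1, x4, x7, x8, x11} = {x1}
So ⟦friendly nurse near x11 whom x6 thanked⟧ = {x1}.

{x1}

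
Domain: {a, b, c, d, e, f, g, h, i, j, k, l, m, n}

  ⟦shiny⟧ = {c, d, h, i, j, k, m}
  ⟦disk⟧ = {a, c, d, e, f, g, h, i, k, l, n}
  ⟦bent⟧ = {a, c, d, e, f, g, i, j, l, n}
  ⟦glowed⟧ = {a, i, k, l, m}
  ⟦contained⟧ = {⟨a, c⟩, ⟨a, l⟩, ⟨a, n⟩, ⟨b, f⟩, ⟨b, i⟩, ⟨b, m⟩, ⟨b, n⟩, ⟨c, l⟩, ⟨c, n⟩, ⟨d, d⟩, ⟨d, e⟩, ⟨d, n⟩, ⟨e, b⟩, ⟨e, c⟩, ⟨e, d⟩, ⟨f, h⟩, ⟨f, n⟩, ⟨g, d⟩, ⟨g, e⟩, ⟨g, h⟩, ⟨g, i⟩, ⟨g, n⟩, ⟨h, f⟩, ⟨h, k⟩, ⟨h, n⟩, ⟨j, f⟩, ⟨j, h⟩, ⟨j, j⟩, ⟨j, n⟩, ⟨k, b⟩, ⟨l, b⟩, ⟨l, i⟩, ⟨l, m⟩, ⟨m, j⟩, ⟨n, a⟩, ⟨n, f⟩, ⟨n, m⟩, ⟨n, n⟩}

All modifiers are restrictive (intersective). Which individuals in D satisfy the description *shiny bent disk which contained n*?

⟦which contained n⟧ = {x : ⟨x, n⟩ ∈ ⟦contained⟧} = {a, b, c, d, f, g, h, j, n}
⟦disk⟧ = {a, c, d, e, f, g, h, i, k, l, n}
… ∩ ⟦which contained n⟧ = {a, c, d, e, f, g, h, i, k, l, n} ∩ {a, b, c, d, f, g, h, j, n} = {a, c, d, f, g, h, n}
… ∩ ⟦shiny⟧ = {a, c, d, f, g, h, n} ∩ {c, d, h, i, j, k, m} = {c, d, h}
… ∩ ⟦bent⟧ = {c, d, h} ∩ {a, c, d, e, f, g, i, j, l, n} = {c, d}
So ⟦shiny bent disk which contained n⟧ = {c, d}.

{c, d}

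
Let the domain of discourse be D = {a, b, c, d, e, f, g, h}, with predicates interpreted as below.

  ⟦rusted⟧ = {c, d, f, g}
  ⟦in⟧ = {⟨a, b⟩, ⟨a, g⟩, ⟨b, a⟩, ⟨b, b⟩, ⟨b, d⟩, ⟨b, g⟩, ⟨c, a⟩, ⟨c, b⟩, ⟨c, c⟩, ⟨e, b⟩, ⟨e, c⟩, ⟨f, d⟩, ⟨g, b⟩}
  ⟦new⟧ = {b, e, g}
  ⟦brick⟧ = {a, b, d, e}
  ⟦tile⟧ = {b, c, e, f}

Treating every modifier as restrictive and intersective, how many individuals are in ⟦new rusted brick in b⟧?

0

⟦in b⟧ = {x : ⟨x, b⟩ ∈ ⟦in⟧} = {a, b, c, e, g}
⟦brick⟧ = {a, b, d, e}
… ∩ ⟦in b⟧ = {a, b, d, e} ∩ {a, b, c, e, g} = {a, b, e}
… ∩ ⟦new⟧ = {a, b, e} ∩ {b, e, g} = {b, e}
… ∩ ⟦rusted⟧ = {b, e} ∩ {c, d, f, g} = ∅
⟦new rusted brick in b⟧ = ∅, so the cardinality is 0.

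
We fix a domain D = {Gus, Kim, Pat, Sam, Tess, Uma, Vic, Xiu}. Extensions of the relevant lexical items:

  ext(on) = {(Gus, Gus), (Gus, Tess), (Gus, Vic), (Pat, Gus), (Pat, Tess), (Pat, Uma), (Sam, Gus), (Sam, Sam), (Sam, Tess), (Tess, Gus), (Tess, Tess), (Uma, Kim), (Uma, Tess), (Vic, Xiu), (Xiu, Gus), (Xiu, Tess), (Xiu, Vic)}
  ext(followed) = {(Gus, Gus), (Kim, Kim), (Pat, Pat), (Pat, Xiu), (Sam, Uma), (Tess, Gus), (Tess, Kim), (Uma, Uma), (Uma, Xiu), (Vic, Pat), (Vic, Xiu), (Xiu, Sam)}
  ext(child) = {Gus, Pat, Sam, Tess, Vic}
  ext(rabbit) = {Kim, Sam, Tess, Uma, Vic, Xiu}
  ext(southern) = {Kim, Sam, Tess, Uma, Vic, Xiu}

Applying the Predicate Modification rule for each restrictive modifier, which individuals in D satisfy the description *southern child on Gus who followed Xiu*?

{}

⟦on Gus⟧ = {x : ⟨x, Gus⟩ ∈ ⟦on⟧} = {Gus, Pat, Sam, Tess, Xiu}
⟦who followed Xiu⟧ = {x : ⟨x, Xiu⟩ ∈ ⟦followed⟧} = {Pat, Uma, Vic}
⟦child⟧ = {Gus, Pat, Sam, Tess, Vic}
… ∩ ⟦on Gus⟧ = {Gus, Pat, Sam, Tess, Vic} ∩ {Gus, Pat, Sam, Tess, Xiu} = {Gus, Pat, Sam, Tess}
… ∩ ⟦who followed Xiu⟧ = {Gus, Pat, Sam, Tess} ∩ {Pat, Uma, Vic} = {Pat}
… ∩ ⟦southern⟧ = {Pat} ∩ {Kim, Sam, Tess, Uma, Vic, Xiu} = ∅
So ⟦southern child on Gus who followed Xiu⟧ = {}.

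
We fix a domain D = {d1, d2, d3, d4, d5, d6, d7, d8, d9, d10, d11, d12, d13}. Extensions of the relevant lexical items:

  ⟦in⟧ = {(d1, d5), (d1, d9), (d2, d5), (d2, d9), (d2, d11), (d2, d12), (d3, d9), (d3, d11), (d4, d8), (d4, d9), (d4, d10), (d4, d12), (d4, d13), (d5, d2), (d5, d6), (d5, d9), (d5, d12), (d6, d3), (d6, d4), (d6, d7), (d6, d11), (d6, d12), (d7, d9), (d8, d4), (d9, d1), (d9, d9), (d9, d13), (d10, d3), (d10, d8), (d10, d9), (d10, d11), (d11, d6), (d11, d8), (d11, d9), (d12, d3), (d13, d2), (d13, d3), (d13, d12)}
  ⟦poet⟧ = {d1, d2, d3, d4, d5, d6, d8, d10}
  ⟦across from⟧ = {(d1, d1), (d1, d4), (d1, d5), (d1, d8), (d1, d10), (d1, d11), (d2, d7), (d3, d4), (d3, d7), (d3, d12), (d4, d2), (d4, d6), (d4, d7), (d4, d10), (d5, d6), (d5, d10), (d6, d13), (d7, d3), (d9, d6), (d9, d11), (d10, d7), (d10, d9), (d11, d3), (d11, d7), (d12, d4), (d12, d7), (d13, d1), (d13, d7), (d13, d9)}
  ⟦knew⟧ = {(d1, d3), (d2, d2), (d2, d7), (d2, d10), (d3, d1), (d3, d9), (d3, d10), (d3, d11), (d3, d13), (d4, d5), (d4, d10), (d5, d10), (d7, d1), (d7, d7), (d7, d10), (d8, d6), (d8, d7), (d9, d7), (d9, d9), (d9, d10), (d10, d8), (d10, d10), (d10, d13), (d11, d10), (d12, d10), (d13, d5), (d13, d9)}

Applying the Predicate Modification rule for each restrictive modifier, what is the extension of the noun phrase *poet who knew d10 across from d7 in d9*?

{d2, d3, d4, d10}

⟦who knew d10⟧ = {x : ⟨x, d10⟩ ∈ ⟦knew⟧} = {d2, d3, d4, d5, d7, d9, d10, d11, d12}
⟦across from d7⟧ = {x : ⟨x, d7⟩ ∈ ⟦across from⟧} = {d2, d3, d4, d10, d11, d12, d13}
⟦in d9⟧ = {x : ⟨x, d9⟩ ∈ ⟦in⟧} = {d1, d2, d3, d4, d5, d7, d9, d10, d11}
⟦poet⟧ = {d1, d2, d3, d4, d5, d6, d8, d10}
… ∩ ⟦who knew d10⟧ = {d1, d2, d3, d4, d5, d6, d8, d10} ∩ {d2, d3, d4, d5, d7, d9, d10, d11, d12} = {d2, d3, d4, d5, d10}
… ∩ ⟦across from d7⟧ = {d2, d3, d4, d5, d10} ∩ {d2, d3, d4, d10, d11, d12, d13} = {d2, d3, d4, d10}
… ∩ ⟦in d9⟧ = {d2, d3, d4, d10} ∩ {d1, d2, d3, d4, d5, d7, d9, d10, d11} = {d2, d3, d4, d10}
So ⟦poet who knew d10 across from d7 in d9⟧ = {d2, d3, d4, d10}.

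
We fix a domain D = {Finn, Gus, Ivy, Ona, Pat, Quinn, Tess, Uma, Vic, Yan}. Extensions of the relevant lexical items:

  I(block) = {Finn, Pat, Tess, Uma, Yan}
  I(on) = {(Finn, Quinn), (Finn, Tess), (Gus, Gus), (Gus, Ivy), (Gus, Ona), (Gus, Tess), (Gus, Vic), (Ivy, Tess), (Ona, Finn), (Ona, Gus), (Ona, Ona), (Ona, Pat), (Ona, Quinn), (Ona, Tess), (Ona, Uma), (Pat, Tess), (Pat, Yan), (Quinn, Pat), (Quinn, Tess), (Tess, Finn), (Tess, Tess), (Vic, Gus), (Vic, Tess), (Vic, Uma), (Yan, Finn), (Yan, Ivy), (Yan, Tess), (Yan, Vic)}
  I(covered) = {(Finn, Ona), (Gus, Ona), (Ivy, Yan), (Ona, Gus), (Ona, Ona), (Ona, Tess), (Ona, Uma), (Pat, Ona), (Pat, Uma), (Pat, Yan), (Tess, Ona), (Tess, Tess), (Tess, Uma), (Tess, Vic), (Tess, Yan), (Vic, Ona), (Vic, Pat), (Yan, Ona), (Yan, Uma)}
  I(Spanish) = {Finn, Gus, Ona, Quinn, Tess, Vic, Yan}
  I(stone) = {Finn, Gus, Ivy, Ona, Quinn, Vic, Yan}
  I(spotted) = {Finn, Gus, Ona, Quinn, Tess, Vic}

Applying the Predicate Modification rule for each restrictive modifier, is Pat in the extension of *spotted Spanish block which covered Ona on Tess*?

⟦which covered Ona⟧ = {x : ⟨x, Ona⟩ ∈ ⟦covered⟧} = {Finn, Gus, Ona, Pat, Tess, Vic, Yan}
⟦on Tess⟧ = {x : ⟨x, Tess⟩ ∈ ⟦on⟧} = {Finn, Gus, Ivy, Ona, Pat, Quinn, Tess, Vic, Yan}
⟦block⟧ = {Finn, Pat, Tess, Uma, Yan}
… ∩ ⟦which covered Ona⟧ = {Finn, Pat, Tess, Uma, Yan} ∩ {Finn, Gus, Ona, Pat, Tess, Vic, Yan} = {Finn, Pat, Tess, Yan}
… ∩ ⟦on Tess⟧ = {Finn, Pat, Tess, Yan} ∩ {Finn, Gus, Ivy, Ona, Pat, Quinn, Tess, Vic, Yan} = {Finn, Pat, Tess, Yan}
… ∩ ⟦spotted⟧ = {Finn, Pat, Tess, Yan} ∩ {Finn, Gus, Ona, Quinn, Tess, Vic} = {Finn, Tess}
… ∩ ⟦Spanish⟧ = {Finn, Tess} ∩ {Finn, Gus, Ona, Quinn, Tess, Vic, Yan} = {Finn, Tess}
⟦spotted Spanish block which covered Ona on Tess⟧ = {Finn, Tess}; Pat ∉ this set.

no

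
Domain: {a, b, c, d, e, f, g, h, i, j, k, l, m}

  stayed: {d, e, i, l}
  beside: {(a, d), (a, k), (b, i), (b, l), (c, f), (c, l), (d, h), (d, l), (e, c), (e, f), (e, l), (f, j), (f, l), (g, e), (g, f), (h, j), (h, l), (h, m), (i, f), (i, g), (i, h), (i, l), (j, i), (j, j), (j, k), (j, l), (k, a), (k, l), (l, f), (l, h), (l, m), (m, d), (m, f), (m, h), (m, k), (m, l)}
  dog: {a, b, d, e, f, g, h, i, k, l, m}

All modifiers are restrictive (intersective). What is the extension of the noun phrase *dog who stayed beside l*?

⟦who stayed⟧ = ⟦stayed⟧ = {d, e, i, l}
⟦beside l⟧ = {x : ⟨x, l⟩ ∈ ⟦beside⟧} = {b, c, d, e, f, h, i, j, k, m}
⟦dog⟧ = {a, b, d, e, f, g, h, i, k, l, m}
… ∩ ⟦who stayed⟧ = {a, b, d, e, f, g, h, i, k, l, m} ∩ {d, e, i, l} = {d, e, i, l}
… ∩ ⟦beside l⟧ = {d, e, i, l} ∩ {b, c, d, e, f, h, i, j, k, m} = {d, e, i}
So ⟦dog who stayed beside l⟧ = {d, e, i}.

{d, e, i}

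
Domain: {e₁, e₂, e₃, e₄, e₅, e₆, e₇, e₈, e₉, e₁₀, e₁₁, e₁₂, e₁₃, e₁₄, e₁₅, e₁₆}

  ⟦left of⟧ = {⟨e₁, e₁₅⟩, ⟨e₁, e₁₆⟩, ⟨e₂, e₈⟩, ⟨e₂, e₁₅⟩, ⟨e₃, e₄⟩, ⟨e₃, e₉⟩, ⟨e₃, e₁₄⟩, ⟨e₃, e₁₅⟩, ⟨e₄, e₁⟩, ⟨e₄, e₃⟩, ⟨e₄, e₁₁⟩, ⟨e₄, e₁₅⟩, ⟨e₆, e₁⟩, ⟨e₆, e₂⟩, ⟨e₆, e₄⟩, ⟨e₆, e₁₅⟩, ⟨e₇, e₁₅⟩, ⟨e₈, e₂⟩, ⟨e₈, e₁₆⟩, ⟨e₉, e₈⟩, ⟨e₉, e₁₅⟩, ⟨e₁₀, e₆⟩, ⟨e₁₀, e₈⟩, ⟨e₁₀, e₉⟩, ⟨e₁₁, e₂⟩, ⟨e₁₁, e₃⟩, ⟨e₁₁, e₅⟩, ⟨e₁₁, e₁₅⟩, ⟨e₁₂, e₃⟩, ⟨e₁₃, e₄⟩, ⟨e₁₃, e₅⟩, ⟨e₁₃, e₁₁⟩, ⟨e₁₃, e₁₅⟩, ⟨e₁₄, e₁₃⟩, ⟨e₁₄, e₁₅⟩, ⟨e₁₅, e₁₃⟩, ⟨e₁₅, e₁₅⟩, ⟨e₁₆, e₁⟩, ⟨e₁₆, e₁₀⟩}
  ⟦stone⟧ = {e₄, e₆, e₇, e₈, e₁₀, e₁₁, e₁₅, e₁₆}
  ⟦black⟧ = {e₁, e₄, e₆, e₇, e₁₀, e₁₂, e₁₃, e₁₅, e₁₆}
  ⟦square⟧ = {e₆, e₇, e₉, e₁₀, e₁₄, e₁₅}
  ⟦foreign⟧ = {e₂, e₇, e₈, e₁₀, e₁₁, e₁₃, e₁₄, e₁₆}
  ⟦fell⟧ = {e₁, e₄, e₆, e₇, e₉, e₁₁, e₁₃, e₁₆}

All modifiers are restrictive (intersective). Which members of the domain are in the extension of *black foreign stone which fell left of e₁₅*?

{e₇}

⟦which fell⟧ = ⟦fell⟧ = {e₁, e₄, e₆, e₇, e₉, e₁₁, e₁₃, e₁₆}
⟦left of e₁₅⟧ = {x : ⟨x, e₁₅⟩ ∈ ⟦left of⟧} = {e₁, e₂, e₃, e₄, e₆, e₇, e₉, e₁₁, e₁₃, e₁₄, e₁₅}
⟦stone⟧ = {e₄, e₆, e₇, e₈, e₁₀, e₁₁, e₁₅, e₁₆}
… ∩ ⟦which fell⟧ = {e₄, e₆, e₇, e₈, e₁₀, e₁₁, e₁₅, e₁₆} ∩ {e₁, e₄, e₆, e₇, e₉, e₁₁, e₁₃, e₁₆} = {e₄, e₆, e₇, e₁₁, e₁₆}
… ∩ ⟦left of e₁₅⟧ = {e₄, e₆, e₇, e₁₁, e₁₆} ∩ {e₁, e₂, e₃, e₄, e₆, e₇, e₉, e₁₁, e₁₃, e₁₄, e₁₅} = {e₄, e₆, e₇, e₁₁}
… ∩ ⟦black⟧ = {e₄, e₆, e₇, e₁₁} ∩ {e₁, e₄, e₆, e₇, e₁₀, e₁₂, e₁₃, e₁₅, e₁₆} = {e₄, e₆, e₇}
… ∩ ⟦foreign⟧ = {e₄, e₆, e₇} ∩ {e₂, e₇, e₈, e₁₀, e₁₁, e₁₃, e₁₄, e₁₆} = {e₇}
So ⟦black foreign stone which fell left of e₁₅⟧ = {e₇}.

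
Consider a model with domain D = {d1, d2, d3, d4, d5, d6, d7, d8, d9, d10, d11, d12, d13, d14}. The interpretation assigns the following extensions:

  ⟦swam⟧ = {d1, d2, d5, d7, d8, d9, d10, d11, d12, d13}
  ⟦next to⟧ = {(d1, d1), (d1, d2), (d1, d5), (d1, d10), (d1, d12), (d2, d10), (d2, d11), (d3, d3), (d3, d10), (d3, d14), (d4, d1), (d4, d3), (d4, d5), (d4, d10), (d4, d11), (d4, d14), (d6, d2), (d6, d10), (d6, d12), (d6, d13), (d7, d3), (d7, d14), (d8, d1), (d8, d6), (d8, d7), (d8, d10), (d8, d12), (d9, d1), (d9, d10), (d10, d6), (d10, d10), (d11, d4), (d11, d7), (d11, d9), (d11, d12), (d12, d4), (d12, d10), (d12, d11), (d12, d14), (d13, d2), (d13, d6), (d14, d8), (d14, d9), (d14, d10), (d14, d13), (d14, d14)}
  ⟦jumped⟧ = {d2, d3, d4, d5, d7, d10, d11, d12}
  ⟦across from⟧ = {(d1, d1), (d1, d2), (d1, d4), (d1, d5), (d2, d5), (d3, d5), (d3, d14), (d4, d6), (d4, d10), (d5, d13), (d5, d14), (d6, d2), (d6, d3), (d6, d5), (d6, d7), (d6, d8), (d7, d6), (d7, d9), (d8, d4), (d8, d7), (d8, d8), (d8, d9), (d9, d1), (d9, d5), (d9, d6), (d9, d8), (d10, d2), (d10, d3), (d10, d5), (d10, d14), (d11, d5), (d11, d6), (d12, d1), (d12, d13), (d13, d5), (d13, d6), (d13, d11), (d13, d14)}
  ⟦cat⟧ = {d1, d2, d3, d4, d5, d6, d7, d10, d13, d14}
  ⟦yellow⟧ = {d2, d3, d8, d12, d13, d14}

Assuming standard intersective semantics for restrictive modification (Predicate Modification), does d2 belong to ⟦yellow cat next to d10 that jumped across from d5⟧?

yes

⟦next to d10⟧ = {x : ⟨x, d10⟩ ∈ ⟦next to⟧} = {d1, d2, d3, d4, d6, d8, d9, d10, d12, d14}
⟦that jumped⟧ = ⟦jumped⟧ = {d2, d3, d4, d5, d7, d10, d11, d12}
⟦across from d5⟧ = {x : ⟨x, d5⟩ ∈ ⟦across from⟧} = {d1, d2, d3, d6, d9, d10, d11, d13}
⟦cat⟧ = {d1, d2, d3, d4, d5, d6, d7, d10, d13, d14}
… ∩ ⟦next to d10⟧ = {d1, d2, d3, d4, d5, d6, d7, d10, d13, d14} ∩ {d1, d2, d3, d4, d6, d8, d9, d10, d12, d14} = {d1, d2, d3, d4, d6, d10, d14}
… ∩ ⟦that jumped⟧ = {d1, d2, d3, d4, d6, d10, d14} ∩ {d2, d3, d4, d5, d7, d10, d11, d12} = {d2, d3, d4, d10}
… ∩ ⟦across from d5⟧ = {d2, d3, d4, d10} ∩ {d1, d2, d3, d6, d9, d10, d11, d13} = {d2, d3, d10}
… ∩ ⟦yellow⟧ = {d2, d3, d10} ∩ {d2, d3, d8, d12, d13, d14} = {d2, d3}
⟦yellow cat next to d10 that jumped across from d5⟧ = {d2, d3}; d2 ∈ this set.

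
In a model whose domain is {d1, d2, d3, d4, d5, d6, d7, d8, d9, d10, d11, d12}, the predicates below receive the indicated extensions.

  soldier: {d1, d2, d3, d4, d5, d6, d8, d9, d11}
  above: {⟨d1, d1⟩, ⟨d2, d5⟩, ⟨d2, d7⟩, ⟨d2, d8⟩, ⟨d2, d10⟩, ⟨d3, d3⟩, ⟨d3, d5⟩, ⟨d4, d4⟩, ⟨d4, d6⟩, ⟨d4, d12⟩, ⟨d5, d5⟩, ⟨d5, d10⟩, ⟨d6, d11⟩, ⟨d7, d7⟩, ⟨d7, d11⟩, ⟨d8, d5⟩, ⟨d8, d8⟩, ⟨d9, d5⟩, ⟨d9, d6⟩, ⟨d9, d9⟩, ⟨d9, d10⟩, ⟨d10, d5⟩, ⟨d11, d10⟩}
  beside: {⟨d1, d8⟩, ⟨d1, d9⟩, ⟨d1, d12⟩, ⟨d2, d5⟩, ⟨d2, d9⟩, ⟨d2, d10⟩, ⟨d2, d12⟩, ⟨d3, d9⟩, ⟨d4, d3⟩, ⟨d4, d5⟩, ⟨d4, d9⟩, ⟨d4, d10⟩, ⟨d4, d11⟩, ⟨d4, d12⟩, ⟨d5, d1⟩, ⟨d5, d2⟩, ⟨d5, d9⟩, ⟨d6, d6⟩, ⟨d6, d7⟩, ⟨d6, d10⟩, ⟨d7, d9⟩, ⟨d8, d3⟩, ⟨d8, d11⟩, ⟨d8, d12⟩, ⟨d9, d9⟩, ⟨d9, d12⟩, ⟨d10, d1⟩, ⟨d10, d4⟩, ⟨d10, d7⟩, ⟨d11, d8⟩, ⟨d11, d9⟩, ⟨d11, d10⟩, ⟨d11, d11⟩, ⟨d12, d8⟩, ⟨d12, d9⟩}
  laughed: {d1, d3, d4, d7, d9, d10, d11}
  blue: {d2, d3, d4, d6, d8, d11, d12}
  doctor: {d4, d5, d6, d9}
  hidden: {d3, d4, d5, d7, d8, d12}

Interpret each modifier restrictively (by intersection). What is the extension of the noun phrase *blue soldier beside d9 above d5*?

{d2, d3}

⟦beside d9⟧ = {x : ⟨x, d9⟩ ∈ ⟦beside⟧} = {d1, d2, d3, d4, d5, d7, d9, d11, d12}
⟦above d5⟧ = {x : ⟨x, d5⟩ ∈ ⟦above⟧} = {d2, d3, d5, d8, d9, d10}
⟦soldier⟧ = {d1, d2, d3, d4, d5, d6, d8, d9, d11}
… ∩ ⟦beside d9⟧ = {d1, d2, d3, d4, d5, d6, d8, d9, d11} ∩ {d1, d2, d3, d4, d5, d7, d9, d11, d12} = {d1, d2, d3, d4, d5, d9, d11}
… ∩ ⟦above d5⟧ = {d1, d2, d3, d4, d5, d9, d11} ∩ {d2, d3, d5, d8, d9, d10} = {d2, d3, d5, d9}
… ∩ ⟦blue⟧ = {d2, d3, d5, d9} ∩ {d2, d3, d4, d6, d8, d11, d12} = {d2, d3}
So ⟦blue soldier beside d9 above d5⟧ = {d2, d3}.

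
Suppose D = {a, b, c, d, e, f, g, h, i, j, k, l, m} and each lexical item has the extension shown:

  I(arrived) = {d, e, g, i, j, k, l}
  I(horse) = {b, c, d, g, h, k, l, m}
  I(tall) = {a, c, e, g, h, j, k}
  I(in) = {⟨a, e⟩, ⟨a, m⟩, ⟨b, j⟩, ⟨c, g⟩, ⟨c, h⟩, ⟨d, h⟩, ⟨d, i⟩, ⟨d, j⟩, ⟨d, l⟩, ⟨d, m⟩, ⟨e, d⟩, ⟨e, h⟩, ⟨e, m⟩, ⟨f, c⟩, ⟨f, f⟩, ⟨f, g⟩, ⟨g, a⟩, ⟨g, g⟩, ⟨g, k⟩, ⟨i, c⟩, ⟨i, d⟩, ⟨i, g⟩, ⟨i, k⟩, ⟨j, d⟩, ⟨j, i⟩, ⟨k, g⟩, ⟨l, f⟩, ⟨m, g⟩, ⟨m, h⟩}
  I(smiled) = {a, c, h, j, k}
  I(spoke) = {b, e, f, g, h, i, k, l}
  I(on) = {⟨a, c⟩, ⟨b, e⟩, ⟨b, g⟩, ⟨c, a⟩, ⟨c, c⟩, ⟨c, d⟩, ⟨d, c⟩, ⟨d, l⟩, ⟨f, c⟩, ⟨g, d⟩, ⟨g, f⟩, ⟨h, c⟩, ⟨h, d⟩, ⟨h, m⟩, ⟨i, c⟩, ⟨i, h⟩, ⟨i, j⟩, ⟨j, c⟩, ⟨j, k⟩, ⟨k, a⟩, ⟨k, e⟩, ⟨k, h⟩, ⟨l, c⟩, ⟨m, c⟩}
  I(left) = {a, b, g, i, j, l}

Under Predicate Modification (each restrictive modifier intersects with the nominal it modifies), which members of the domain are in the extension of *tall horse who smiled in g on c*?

{c}

⟦who smiled⟧ = ⟦smiled⟧ = {a, c, h, j, k}
⟦in g⟧ = {x : ⟨x, g⟩ ∈ ⟦in⟧} = {c, f, g, i, k, m}
⟦on c⟧ = {x : ⟨x, c⟩ ∈ ⟦on⟧} = {a, c, d, f, h, i, j, l, m}
⟦horse⟧ = {b, c, d, g, h, k, l, m}
… ∩ ⟦who smiled⟧ = {b, c, d, g, h, k, l, m} ∩ {a, c, h, j, k} = {c, h, k}
… ∩ ⟦in g⟧ = {c, h, k} ∩ {c, f, g, i, k, m} = {c, k}
… ∩ ⟦on c⟧ = {c, k} ∩ {a, c, d, f, h, i, j, l, m} = {c}
… ∩ ⟦tall⟧ = {c} ∩ {a, c, e, g, h, j, k} = {c}
So ⟦tall horse who smiled in g on c⟧ = {c}.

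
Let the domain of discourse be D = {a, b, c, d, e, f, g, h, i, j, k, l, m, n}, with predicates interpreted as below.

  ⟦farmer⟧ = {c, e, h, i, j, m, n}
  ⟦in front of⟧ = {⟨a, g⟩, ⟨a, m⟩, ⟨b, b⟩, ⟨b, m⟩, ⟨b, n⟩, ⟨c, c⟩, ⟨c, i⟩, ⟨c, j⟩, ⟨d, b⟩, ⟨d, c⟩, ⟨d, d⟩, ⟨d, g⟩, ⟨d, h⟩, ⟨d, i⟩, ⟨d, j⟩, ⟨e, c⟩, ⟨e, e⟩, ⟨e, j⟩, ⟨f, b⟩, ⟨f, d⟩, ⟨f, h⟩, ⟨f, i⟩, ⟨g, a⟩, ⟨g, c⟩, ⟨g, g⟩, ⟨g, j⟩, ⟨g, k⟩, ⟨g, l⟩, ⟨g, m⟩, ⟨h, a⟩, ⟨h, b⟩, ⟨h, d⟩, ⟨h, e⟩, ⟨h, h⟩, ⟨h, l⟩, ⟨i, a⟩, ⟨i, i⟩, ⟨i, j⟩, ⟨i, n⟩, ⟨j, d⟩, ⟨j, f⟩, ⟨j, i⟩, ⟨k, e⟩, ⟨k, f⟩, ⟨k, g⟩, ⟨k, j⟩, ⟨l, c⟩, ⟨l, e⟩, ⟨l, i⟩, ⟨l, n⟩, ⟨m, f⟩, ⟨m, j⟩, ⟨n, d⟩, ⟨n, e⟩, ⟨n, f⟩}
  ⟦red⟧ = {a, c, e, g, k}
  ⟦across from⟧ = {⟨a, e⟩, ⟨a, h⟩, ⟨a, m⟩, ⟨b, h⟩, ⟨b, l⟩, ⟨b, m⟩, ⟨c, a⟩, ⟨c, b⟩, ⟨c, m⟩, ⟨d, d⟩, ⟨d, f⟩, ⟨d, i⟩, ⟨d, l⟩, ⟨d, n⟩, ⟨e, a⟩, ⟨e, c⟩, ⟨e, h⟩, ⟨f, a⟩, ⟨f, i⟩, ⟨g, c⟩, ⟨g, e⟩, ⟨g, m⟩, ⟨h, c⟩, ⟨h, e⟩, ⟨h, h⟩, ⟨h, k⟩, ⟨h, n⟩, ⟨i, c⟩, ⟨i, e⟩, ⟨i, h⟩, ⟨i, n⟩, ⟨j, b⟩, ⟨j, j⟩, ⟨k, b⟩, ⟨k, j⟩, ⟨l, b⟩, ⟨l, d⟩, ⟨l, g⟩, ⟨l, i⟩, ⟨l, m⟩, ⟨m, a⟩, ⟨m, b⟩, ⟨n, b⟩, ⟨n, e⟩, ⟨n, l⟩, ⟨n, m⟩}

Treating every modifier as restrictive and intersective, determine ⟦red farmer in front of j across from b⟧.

{c}

⟦in front of j⟧ = {x : ⟨x, j⟩ ∈ ⟦in front of⟧} = {c, d, e, g, i, k, m}
⟦across from b⟧ = {x : ⟨x, b⟩ ∈ ⟦across from⟧} = {c, j, k, l, m, n}
⟦farmer⟧ = {c, e, h, i, j, m, n}
… ∩ ⟦in front of j⟧ = {c, e, h, i, j, m, n} ∩ {c, d, e, g, i, k, m} = {c, e, i, m}
… ∩ ⟦across from b⟧ = {c, e, i, m} ∩ {c, j, k, l, m, n} = {c, m}
… ∩ ⟦red⟧ = {c, m} ∩ {a, c, e, g, k} = {c}
So ⟦red farmer in front of j across from b⟧ = {c}.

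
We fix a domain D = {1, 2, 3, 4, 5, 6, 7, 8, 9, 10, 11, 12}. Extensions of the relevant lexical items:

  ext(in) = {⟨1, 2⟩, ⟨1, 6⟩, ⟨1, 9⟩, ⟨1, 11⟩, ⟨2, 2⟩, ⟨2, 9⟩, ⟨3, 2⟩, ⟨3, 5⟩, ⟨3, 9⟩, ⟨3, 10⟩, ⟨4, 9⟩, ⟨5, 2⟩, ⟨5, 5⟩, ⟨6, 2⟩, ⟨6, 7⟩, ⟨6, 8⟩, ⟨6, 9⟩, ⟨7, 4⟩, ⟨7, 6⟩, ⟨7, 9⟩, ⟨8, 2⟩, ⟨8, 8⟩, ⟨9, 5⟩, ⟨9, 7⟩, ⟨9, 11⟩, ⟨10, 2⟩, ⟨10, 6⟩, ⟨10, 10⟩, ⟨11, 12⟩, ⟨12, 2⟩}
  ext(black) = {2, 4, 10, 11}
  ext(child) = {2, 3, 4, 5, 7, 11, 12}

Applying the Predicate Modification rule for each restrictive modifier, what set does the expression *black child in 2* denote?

{2}

⟦in 2⟧ = {x : ⟨x, 2⟩ ∈ ⟦in⟧} = {1, 2, 3, 5, 6, 8, 10, 12}
⟦child⟧ = {2, 3, 4, 5, 7, 11, 12}
… ∩ ⟦in 2⟧ = {2, 3, 4, 5, 7, 11, 12} ∩ {1, 2, 3, 5, 6, 8, 10, 12} = {2, 3, 5, 12}
… ∩ ⟦black⟧ = {2, 3, 5, 12} ∩ {2, 4, 10, 11} = {2}
So ⟦black child in 2⟧ = {2}.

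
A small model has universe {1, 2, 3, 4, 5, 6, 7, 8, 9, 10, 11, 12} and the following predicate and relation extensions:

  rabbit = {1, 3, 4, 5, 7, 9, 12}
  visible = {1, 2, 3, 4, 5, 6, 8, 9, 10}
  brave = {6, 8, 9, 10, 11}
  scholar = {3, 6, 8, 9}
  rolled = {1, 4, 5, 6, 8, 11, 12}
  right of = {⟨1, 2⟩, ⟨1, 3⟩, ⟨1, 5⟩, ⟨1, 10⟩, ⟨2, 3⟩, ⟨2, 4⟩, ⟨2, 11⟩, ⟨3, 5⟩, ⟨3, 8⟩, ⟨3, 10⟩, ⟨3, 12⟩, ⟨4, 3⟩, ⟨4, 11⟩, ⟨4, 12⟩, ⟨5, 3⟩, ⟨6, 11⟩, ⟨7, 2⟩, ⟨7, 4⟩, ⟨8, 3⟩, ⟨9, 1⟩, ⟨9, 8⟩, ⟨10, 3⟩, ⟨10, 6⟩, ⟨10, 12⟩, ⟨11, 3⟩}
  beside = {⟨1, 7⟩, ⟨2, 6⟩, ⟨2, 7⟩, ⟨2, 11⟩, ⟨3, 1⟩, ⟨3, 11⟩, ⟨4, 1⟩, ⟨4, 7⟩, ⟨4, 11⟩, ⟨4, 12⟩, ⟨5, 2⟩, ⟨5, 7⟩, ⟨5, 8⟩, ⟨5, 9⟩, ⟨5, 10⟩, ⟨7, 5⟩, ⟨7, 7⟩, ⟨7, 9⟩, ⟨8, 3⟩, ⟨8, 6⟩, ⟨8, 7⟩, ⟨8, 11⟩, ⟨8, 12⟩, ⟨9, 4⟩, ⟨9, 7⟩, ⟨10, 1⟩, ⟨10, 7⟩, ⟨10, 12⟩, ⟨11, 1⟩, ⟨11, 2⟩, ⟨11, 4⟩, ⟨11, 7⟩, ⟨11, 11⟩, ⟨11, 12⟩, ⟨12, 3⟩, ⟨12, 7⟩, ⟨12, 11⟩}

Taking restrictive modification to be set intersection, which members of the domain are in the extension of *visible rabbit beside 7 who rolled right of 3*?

{1, 4, 5}

⟦beside 7⟧ = {x : ⟨x, 7⟩ ∈ ⟦beside⟧} = {1, 2, 4, 5, 7, 8, 9, 10, 11, 12}
⟦who rolled⟧ = ⟦rolled⟧ = {1, 4, 5, 6, 8, 11, 12}
⟦right of 3⟧ = {x : ⟨x, 3⟩ ∈ ⟦right of⟧} = {1, 2, 4, 5, 8, 10, 11}
⟦rabbit⟧ = {1, 3, 4, 5, 7, 9, 12}
… ∩ ⟦beside 7⟧ = {1, 3, 4, 5, 7, 9, 12} ∩ {1, 2, 4, 5, 7, 8, 9, 10, 11, 12} = {1, 4, 5, 7, 9, 12}
… ∩ ⟦who rolled⟧ = {1, 4, 5, 7, 9, 12} ∩ {1, 4, 5, 6, 8, 11, 12} = {1, 4, 5, 12}
… ∩ ⟦right of 3⟧ = {1, 4, 5, 12} ∩ {1, 2, 4, 5, 8, 10, 11} = {1, 4, 5}
… ∩ ⟦visible⟧ = {1, 4, 5} ∩ {1, 2, 3, 4, 5, 6, 8, 9, 10} = {1, 4, 5}
So ⟦visible rabbit beside 7 who rolled right of 3⟧ = {1, 4, 5}.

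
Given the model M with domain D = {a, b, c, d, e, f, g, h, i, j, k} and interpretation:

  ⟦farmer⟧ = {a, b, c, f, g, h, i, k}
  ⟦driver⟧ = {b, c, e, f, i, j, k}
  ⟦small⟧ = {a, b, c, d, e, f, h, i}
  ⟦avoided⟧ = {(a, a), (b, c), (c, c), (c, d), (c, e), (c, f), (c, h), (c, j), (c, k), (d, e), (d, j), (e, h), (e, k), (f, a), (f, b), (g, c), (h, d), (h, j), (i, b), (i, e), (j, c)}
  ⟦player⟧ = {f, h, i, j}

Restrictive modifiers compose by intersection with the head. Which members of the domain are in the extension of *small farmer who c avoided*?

⟦who c avoided⟧ = {x : ⟨c, x⟩ ∈ ⟦avoided⟧} = {c, d, e, f, h, j, k}
⟦farmer⟧ = {a, b, c, f, g, h, i, k}
… ∩ ⟦who c avoided⟧ = {a, b, c, f, g, h, i, k} ∩ {c, d, e, f, h, j, k} = {c, f, h, k}
… ∩ ⟦small⟧ = {c, f, h, k} ∩ {a, b, c, d, e, f, h, i} = {c, f, h}
So ⟦small farmer who c avoided⟧ = {c, f, h}.

{c, f, h}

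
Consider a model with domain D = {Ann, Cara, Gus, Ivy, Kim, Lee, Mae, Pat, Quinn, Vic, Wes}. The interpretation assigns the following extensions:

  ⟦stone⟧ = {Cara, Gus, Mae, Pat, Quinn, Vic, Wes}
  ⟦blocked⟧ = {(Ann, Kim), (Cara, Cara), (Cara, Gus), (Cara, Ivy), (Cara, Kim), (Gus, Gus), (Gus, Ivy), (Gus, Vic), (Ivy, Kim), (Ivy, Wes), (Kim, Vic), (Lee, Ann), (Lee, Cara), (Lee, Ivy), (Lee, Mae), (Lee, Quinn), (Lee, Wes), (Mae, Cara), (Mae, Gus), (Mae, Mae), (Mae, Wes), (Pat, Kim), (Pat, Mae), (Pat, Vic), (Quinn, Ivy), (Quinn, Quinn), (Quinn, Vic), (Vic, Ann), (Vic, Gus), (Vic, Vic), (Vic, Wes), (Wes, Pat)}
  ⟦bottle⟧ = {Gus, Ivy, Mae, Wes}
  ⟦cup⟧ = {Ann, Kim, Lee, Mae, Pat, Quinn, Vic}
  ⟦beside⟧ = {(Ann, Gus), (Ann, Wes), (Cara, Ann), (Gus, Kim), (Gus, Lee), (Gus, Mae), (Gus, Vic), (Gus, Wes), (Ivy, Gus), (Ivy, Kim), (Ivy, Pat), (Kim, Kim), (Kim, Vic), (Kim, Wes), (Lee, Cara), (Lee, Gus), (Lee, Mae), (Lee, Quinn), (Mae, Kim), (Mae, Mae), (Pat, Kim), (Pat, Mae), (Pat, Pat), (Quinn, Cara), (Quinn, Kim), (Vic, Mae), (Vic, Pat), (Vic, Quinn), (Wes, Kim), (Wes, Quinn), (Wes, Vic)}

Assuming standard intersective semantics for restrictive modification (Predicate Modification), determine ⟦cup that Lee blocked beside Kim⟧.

{Mae, Quinn}

⟦that Lee blocked⟧ = {x : ⟨Lee, x⟩ ∈ ⟦blocked⟧} = {Ann, Cara, Ivy, Mae, Quinn, Wes}
⟦beside Kim⟧ = {x : ⟨x, Kim⟩ ∈ ⟦beside⟧} = {Gus, Ivy, Kim, Mae, Pat, Quinn, Wes}
⟦cup⟧ = {Ann, Kim, Lee, Mae, Pat, Quinn, Vic}
… ∩ ⟦that Lee blocked⟧ = {Ann, Kim, Lee, Mae, Pat, Quinn, Vic} ∩ {Ann, Cara, Ivy, Mae, Quinn, Wes} = {Ann, Mae, Quinn}
… ∩ ⟦beside Kim⟧ = {Ann, Mae, Quinn} ∩ {Gus, Ivy, Kim, Mae, Pat, Quinn, Wes} = {Mae, Quinn}
So ⟦cup that Lee blocked beside Kim⟧ = {Mae, Quinn}.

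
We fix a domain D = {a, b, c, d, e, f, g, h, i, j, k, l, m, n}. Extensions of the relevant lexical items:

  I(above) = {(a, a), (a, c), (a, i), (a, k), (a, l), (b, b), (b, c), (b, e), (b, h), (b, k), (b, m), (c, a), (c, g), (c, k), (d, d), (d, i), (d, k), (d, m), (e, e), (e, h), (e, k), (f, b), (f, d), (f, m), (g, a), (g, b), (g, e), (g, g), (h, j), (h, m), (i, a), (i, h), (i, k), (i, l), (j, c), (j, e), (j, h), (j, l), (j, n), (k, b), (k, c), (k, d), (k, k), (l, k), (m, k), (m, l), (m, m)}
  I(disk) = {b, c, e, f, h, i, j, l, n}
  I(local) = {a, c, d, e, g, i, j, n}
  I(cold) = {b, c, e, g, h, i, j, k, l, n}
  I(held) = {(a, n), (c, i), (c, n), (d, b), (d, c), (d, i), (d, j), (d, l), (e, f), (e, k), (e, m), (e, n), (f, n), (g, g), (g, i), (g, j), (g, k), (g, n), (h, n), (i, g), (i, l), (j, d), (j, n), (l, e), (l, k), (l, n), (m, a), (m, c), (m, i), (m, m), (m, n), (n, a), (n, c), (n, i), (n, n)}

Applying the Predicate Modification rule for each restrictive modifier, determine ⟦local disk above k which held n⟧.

⟦above k⟧ = {x : ⟨x, k⟩ ∈ ⟦above⟧} = {a, b, c, d, e, i, k, l, m}
⟦which held n⟧ = {x : ⟨x, n⟩ ∈ ⟦held⟧} = {a, c, e, f, g, h, j, l, m, n}
⟦disk⟧ = {b, c, e, f, h, i, j, l, n}
… ∩ ⟦above k⟧ = {b, c, e, f, h, i, j, l, n} ∩ {a, b, c, d, e, i, k, l, m} = {b, c, e, i, l}
… ∩ ⟦which held n⟧ = {b, c, e, i, l} ∩ {a, c, e, f, g, h, j, l, m, n} = {c, e, l}
… ∩ ⟦local⟧ = {c, e, l} ∩ {a, c, d, e, g, i, j, n} = {c, e}
So ⟦local disk above k which held n⟧ = {c, e}.

{c, e}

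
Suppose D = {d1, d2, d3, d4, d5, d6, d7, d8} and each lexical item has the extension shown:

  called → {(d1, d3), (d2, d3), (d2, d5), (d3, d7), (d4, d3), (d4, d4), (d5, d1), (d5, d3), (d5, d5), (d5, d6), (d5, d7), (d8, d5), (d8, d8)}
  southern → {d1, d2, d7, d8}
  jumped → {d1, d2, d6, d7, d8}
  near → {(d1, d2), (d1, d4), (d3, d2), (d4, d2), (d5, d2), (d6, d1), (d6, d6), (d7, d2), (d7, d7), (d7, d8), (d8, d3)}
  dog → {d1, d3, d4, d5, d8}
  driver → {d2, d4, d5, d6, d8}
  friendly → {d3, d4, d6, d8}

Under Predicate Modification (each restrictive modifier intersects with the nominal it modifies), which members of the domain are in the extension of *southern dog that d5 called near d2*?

{d1}

⟦that d5 called⟧ = {x : ⟨d5, x⟩ ∈ ⟦called⟧} = {d1, d3, d5, d6, d7}
⟦near d2⟧ = {x : ⟨x, d2⟩ ∈ ⟦near⟧} = {d1, d3, d4, d5, d7}
⟦dog⟧ = {d1, d3, d4, d5, d8}
… ∩ ⟦that d5 called⟧ = {d1, d3, d4, d5, d8} ∩ {d1, d3, d5, d6, d7} = {d1, d3, d5}
… ∩ ⟦near d2⟧ = {d1, d3, d5} ∩ {d1, d3, d4, d5, d7} = {d1, d3, d5}
… ∩ ⟦southern⟧ = {d1, d3, d5} ∩ {d1, d2, d7, d8} = {d1}
So ⟦southern dog that d5 called near d2⟧ = {d1}.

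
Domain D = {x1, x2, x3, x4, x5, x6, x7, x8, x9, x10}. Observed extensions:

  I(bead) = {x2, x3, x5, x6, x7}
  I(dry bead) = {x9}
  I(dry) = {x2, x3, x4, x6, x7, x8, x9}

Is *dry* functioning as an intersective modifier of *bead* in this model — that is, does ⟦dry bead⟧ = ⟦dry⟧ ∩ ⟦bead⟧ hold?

⟦dry⟧ ∩ ⟦bead⟧ = {x2, x3, x4, x6, x7, x8, x9} ∩ {x2, x3, x5, x6, x7} = {x2, x3, x6, x7}
Observed ⟦dry bead⟧ = {x9}.
These differ, so the modifier is not intersective in this model.

no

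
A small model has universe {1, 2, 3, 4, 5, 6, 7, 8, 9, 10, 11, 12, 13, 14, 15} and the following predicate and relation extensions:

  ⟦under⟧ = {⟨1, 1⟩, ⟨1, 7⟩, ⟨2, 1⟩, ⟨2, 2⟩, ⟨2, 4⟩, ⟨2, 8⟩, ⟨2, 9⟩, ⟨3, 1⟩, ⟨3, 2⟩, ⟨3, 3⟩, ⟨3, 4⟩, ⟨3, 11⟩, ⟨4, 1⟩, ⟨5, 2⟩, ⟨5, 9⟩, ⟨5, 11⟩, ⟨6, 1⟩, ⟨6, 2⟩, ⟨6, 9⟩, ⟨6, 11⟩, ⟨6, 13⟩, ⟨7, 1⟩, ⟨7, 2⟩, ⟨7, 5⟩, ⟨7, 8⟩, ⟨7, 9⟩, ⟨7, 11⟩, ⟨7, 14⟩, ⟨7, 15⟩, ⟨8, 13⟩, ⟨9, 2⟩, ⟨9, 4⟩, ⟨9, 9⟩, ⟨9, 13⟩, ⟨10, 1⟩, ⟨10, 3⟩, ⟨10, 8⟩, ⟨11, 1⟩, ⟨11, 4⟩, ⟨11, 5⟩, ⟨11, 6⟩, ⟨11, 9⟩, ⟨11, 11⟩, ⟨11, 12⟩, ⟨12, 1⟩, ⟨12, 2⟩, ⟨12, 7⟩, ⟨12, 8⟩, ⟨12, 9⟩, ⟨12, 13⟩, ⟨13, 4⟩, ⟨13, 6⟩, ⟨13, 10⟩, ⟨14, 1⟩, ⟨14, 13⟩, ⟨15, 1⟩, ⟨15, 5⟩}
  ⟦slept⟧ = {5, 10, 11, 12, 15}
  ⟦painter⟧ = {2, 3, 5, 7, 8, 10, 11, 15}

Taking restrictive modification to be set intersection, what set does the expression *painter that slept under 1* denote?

⟦that slept⟧ = ⟦slept⟧ = {5, 10, 11, 12, 15}
⟦under 1⟧ = {x : ⟨x, 1⟩ ∈ ⟦under⟧} = {1, 2, 3, 4, 6, 7, 10, 11, 12, 14, 15}
⟦painter⟧ = {2, 3, 5, 7, 8, 10, 11, 15}
… ∩ ⟦that slept⟧ = {2, 3, 5, 7, 8, 10, 11, 15} ∩ {5, 10, 11, 12, 15} = {5, 10, 11, 15}
… ∩ ⟦under 1⟧ = {5, 10, 11, 15} ∩ {1, 2, 3, 4, 6, 7, 10, 11, 12, 14, 15} = {10, 11, 15}
So ⟦painter that slept under 1⟧ = {10, 11, 15}.

{10, 11, 15}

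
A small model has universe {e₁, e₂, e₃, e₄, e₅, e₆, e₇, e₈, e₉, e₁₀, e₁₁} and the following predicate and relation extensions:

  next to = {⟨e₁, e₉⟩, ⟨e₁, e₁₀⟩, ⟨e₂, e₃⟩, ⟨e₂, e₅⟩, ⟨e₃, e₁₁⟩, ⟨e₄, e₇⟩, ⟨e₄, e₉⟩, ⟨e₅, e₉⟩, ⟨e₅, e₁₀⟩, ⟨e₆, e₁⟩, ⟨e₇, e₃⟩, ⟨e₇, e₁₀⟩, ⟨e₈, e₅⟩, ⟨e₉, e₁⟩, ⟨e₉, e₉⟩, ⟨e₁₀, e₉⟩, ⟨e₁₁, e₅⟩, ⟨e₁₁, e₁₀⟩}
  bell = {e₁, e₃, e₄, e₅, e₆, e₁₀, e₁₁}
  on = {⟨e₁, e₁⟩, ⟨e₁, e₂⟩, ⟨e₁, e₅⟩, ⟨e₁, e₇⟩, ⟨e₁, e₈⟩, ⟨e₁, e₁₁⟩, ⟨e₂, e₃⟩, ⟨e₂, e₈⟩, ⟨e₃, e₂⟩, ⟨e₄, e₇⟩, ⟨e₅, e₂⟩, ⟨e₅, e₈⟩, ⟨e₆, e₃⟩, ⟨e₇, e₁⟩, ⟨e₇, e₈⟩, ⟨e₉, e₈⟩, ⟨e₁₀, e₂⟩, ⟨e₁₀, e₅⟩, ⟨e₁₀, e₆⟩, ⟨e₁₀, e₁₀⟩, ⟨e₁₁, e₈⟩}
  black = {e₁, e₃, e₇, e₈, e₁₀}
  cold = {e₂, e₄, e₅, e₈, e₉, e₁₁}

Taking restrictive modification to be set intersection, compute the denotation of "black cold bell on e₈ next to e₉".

{}

⟦on e₈⟧ = {x : ⟨x, e₈⟩ ∈ ⟦on⟧} = {e₁, e₂, e₅, e₇, e₉, e₁₁}
⟦next to e₉⟧ = {x : ⟨x, e₉⟩ ∈ ⟦next to⟧} = {e₁, e₄, e₅, e₉, e₁₀}
⟦bell⟧ = {e₁, e₃, e₄, e₅, e₆, e₁₀, e₁₁}
… ∩ ⟦on e₈⟧ = {e₁, e₃, e₄, e₅, e₆, e₁₀, e₁₁} ∩ {e₁, e₂, e₅, e₇, e₉, e₁₁} = {e₁, e₅, e₁₁}
… ∩ ⟦next to e₉⟧ = {e₁, e₅, e₁₁} ∩ {e₁, e₄, e₅, e₉, e₁₀} = {e₁, e₅}
… ∩ ⟦black⟧ = {e₁, e₅} ∩ {e₁, e₃, e₇, e₈, e₁₀} = {e₁}
… ∩ ⟦cold⟧ = {e₁} ∩ {e₂, e₄, e₅, e₈, e₉, e₁₁} = ∅
So ⟦black cold bell on e₈ next to e₉⟧ = {}.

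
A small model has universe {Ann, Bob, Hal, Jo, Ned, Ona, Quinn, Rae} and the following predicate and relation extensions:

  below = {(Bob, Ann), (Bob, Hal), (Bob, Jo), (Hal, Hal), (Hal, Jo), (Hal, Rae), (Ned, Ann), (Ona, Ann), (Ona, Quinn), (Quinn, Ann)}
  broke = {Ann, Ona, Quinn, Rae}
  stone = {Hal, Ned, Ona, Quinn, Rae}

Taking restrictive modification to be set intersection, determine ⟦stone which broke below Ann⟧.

{Ona, Quinn}

⟦which broke⟧ = ⟦broke⟧ = {Ann, Ona, Quinn, Rae}
⟦below Ann⟧ = {x : ⟨x, Ann⟩ ∈ ⟦below⟧} = {Bob, Ned, Ona, Quinn}
⟦stone⟧ = {Hal, Ned, Ona, Quinn, Rae}
… ∩ ⟦which broke⟧ = {Hal, Ned, Ona, Quinn, Rae} ∩ {Ann, Ona, Quinn, Rae} = {Ona, Quinn, Rae}
… ∩ ⟦below Ann⟧ = {Ona, Quinn, Rae} ∩ {Bob, Ned, Ona, Quinn} = {Ona, Quinn}
So ⟦stone which broke below Ann⟧ = {Ona, Quinn}.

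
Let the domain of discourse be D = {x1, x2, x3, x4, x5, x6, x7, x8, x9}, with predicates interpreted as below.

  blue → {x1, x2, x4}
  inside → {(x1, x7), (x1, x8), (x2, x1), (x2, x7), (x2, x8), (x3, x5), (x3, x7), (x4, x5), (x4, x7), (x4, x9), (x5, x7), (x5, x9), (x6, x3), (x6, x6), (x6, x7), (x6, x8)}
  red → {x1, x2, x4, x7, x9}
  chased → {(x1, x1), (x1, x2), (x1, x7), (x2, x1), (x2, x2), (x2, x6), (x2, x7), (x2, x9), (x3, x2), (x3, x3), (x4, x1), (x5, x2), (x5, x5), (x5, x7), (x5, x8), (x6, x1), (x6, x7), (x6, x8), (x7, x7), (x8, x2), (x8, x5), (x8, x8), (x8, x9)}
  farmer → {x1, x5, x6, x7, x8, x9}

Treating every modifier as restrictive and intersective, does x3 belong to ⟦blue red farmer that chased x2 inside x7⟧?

no

⟦that chased x2⟧ = {x : ⟨x, x2⟩ ∈ ⟦chased⟧} = {x1, x2, x3, x5, x8}
⟦inside x7⟧ = {x : ⟨x, x7⟩ ∈ ⟦inside⟧} = {x1, x2, x3, x4, x5, x6}
⟦farmer⟧ = {x1, x5, x6, x7, x8, x9}
… ∩ ⟦that chased x2⟧ = {x1, x5, x6, x7, x8, x9} ∩ {x1, x2, x3, x5, x8} = {x1, x5, x8}
… ∩ ⟦inside x7⟧ = {x1, x5, x8} ∩ {x1, x2, x3, x4, x5, x6} = {x1, x5}
… ∩ ⟦blue⟧ = {x1, x5} ∩ {x1, x2, x4} = {x1}
… ∩ ⟦red⟧ = {x1} ∩ {x1, x2, x4, x7, x9} = {x1}
⟦blue red farmer that chased x2 inside x7⟧ = {x1}; x3 ∉ this set.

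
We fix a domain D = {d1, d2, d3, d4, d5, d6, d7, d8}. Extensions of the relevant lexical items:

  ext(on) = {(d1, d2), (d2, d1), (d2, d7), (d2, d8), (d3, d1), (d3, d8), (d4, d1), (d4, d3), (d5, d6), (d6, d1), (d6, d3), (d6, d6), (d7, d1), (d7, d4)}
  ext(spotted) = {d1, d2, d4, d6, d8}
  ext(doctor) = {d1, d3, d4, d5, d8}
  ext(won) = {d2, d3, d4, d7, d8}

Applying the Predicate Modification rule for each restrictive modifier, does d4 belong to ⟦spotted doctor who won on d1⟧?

yes

⟦who won⟧ = ⟦won⟧ = {d2, d3, d4, d7, d8}
⟦on d1⟧ = {x : ⟨x, d1⟩ ∈ ⟦on⟧} = {d2, d3, d4, d6, d7}
⟦doctor⟧ = {d1, d3, d4, d5, d8}
… ∩ ⟦who won⟧ = {d1, d3, d4, d5, d8} ∩ {d2, d3, d4, d7, d8} = {d3, d4, d8}
… ∩ ⟦on d1⟧ = {d3, d4, d8} ∩ {d2, d3, d4, d6, d7} = {d3, d4}
… ∩ ⟦spotted⟧ = {d3, d4} ∩ {d1, d2, d4, d6, d8} = {d4}
⟦spotted doctor who won on d1⟧ = {d4}; d4 ∈ this set.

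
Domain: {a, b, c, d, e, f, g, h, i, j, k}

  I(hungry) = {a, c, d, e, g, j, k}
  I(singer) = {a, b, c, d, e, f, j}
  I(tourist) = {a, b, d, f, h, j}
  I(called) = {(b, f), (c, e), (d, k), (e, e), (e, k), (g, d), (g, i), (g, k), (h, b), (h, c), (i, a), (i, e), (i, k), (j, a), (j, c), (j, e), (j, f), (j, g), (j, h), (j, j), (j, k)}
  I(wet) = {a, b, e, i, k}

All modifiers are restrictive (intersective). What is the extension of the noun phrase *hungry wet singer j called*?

⟦j called⟧ = {x : ⟨j, x⟩ ∈ ⟦called⟧} = {a, c, e, f, g, h, j, k}
⟦singer⟧ = {a, b, c, d, e, f, j}
… ∩ ⟦j called⟧ = {a, b, c, d, e, f, j} ∩ {a, c, e, f, g, h, j, k} = {a, c, e, f, j}
… ∩ ⟦hungry⟧ = {a, c, e, f, j} ∩ {a, c, d, e, g, j, k} = {a, c, e, j}
… ∩ ⟦wet⟧ = {a, c, e, j} ∩ {a, b, e, i, k} = {a, e}
So ⟦hungry wet singer j called⟧ = {a, e}.

{a, e}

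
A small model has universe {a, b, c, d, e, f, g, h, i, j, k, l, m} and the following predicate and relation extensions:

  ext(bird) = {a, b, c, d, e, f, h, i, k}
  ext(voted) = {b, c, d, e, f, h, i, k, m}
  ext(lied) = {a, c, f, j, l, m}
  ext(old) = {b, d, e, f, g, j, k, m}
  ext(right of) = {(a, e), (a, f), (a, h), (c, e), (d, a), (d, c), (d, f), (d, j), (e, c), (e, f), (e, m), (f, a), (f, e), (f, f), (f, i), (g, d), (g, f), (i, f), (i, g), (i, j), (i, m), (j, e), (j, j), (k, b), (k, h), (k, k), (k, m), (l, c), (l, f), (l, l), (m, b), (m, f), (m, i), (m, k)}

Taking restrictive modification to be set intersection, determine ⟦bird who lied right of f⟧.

⟦who lied⟧ = ⟦lied⟧ = {a, c, f, j, l, m}
⟦right of f⟧ = {x : ⟨x, f⟩ ∈ ⟦right of⟧} = {a, d, e, f, g, i, l, m}
⟦bird⟧ = {a, b, c, d, e, f, h, i, k}
… ∩ ⟦who lied⟧ = {a, b, c, d, e, f, h, i, k} ∩ {a, c, f, j, l, m} = {a, c, f}
… ∩ ⟦right of f⟧ = {a, c, f} ∩ {a, d, e, f, g, i, l, m} = {a, f}
So ⟦bird who lied right of f⟧ = {a, f}.

{a, f}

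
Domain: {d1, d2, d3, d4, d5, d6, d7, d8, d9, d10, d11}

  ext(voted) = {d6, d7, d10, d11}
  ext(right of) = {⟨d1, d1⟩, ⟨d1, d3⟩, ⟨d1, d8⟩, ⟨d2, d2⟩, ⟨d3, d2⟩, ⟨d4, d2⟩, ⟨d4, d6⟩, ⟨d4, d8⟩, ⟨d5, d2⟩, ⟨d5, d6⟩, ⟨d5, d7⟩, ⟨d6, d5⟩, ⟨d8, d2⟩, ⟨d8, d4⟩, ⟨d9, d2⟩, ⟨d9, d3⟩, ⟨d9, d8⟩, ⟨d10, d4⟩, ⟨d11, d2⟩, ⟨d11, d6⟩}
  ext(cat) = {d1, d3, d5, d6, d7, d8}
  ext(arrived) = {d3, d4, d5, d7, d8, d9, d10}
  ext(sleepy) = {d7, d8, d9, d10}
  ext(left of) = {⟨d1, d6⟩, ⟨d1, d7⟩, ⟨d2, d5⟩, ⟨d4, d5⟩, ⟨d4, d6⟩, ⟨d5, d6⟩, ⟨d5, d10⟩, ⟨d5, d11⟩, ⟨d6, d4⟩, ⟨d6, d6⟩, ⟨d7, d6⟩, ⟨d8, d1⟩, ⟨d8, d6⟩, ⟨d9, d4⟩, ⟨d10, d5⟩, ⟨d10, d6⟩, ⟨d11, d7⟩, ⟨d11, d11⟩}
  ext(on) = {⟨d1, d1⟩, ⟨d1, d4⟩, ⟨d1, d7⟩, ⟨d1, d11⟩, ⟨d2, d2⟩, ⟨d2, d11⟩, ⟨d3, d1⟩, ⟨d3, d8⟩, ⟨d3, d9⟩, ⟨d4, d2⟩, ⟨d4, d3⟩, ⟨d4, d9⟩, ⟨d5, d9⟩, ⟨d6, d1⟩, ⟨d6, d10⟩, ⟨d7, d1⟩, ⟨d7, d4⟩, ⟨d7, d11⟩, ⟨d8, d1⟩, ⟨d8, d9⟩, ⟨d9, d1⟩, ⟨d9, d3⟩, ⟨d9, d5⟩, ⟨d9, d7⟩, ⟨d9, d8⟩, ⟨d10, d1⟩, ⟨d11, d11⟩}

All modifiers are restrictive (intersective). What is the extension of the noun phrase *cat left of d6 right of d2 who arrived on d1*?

{d8}

⟦left of d6⟧ = {x : ⟨x, d6⟩ ∈ ⟦left of⟧} = {d1, d4, d5, d6, d7, d8, d10}
⟦right of d2⟧ = {x : ⟨x, d2⟩ ∈ ⟦right of⟧} = {d2, d3, d4, d5, d8, d9, d11}
⟦who arrived⟧ = ⟦arrived⟧ = {d3, d4, d5, d7, d8, d9, d10}
⟦on d1⟧ = {x : ⟨x, d1⟩ ∈ ⟦on⟧} = {d1, d3, d6, d7, d8, d9, d10}
⟦cat⟧ = {d1, d3, d5, d6, d7, d8}
… ∩ ⟦left of d6⟧ = {d1, d3, d5, d6, d7, d8} ∩ {d1, d4, d5, d6, d7, d8, d10} = {d1, d5, d6, d7, d8}
… ∩ ⟦right of d2⟧ = {d1, d5, d6, d7, d8} ∩ {d2, d3, d4, d5, d8, d9, d11} = {d5, d8}
… ∩ ⟦who arrived⟧ = {d5, d8} ∩ {d3, d4, d5, d7, d8, d9, d10} = {d5, d8}
… ∩ ⟦on d1⟧ = {d5, d8} ∩ {d1, d3, d6, d7, d8, d9, d10} = {d8}
So ⟦cat left of d6 right of d2 who arrived on d1⟧ = {d8}.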